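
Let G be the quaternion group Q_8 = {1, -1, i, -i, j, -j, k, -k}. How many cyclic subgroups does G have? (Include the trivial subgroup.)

A cyclic subgroup of order d is generated by each of its φ(d) elements of order d, so the cyclic subgroups of order d number (#elements of order d)/φ(d).
Cyclic subgroups by order — order 1: 1; order 2: 1; order 4: 3.
Total: 5.

5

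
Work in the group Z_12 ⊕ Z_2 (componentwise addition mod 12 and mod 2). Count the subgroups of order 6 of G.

|G| = 24 and 6 | 24, so subgroups of order 6 are possible by Lagrange.
The subgroups of order 6 are: {(0,0), (0,1), (4,0), (4,1), (8,0), (8,1)}; {(0,0), (2,0), (4,0), (6,0), (8,0), (10,0)}; {(0,0), (2,1), (4,0), (6,1), (8,0), (10,1)}.
So G has 3 subgroups of order 6.

3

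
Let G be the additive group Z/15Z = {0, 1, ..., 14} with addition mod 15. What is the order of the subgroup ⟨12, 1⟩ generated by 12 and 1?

|⟨12⟩| = 5 and |⟨1⟩| = 15, so |H| is a multiple of lcm(5, 15) = 15 and divides |G| = 15.
Closing {12, 1} under the group operation gives all of G, so |H| = 15.

15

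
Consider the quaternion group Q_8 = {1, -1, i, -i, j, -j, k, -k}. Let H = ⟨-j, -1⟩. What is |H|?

4

|⟨-j⟩| = 4 and |⟨-1⟩| = 2, so |H| is a multiple of lcm(4, 2) = 4 and divides |G| = 8.
Closing under the operation: H = {1, -1, j, -j}, so |H| = 4.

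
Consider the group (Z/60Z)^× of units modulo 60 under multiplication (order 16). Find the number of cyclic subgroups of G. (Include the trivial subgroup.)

12

Each element a generates a cyclic subgroup ⟨a⟩; distinct elements may generate the same one (a cyclic group of order d has φ(d) generators).
Cyclic subgroups by order — order 1: 1; order 2: 7; order 4: 4.
Total: 12.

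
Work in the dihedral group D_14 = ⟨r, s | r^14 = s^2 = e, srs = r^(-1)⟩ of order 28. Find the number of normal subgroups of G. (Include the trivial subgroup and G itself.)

G has 28 subgroups. Checking conjugation-invariance by order — order 1: 1/1 normal; order 2: 1/15 normal; order 4: 0/7 normal; order 7: 1/1 normal; order 14: 3/3 normal; order 28: 1/1 normal.
Total normal subgroups: 7.

7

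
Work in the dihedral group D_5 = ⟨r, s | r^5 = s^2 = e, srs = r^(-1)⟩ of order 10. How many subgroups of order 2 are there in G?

|G| = 10 and 2 | 10, so subgroups of order 2 are possible by Lagrange.
The subgroups of order 2 are: {e, r^2s}; {e, r^3s}; {e, r^4s}; {e, rs}; … (5 in all).
So G has 5 subgroups of order 2.

5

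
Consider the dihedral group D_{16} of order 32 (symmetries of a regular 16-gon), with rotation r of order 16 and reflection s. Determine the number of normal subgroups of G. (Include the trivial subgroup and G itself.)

8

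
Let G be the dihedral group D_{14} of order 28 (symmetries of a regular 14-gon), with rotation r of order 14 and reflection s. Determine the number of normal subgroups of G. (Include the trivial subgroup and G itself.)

G has 28 subgroups. Checking conjugation-invariance by order — order 1: 1/1 normal; order 2: 1/15 normal; order 4: 0/7 normal; order 7: 1/1 normal; order 14: 3/3 normal; order 28: 1/1 normal.
Total normal subgroups: 7.

7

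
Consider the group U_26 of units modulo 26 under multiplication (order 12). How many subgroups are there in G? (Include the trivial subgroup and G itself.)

6

|G| = 12, so by Lagrange every subgroup order divides 12. Divisors: 1, 2, 3, 4, 6, 12.
Subgroups by order — order 1: 1; order 2: 1; order 3: 1; order 4: 1; order 6: 1; order 12: 1.
Total: 1 + 1 + 1 + 1 + 1 + 1 = 6.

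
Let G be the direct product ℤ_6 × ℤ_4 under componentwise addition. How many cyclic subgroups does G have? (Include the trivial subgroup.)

12

Group the elements of G by the cyclic subgroup they generate; each cyclic subgroup of order d accounts for φ(d) elements.
Cyclic subgroups by order — order 1: 1; order 2: 3; order 3: 1; order 4: 2; order 6: 3; order 12: 2.
Total: 12.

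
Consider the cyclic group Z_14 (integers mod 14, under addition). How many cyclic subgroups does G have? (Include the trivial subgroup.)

A cyclic subgroup of order d is generated by each of its φ(d) elements of order d, so the cyclic subgroups of order d number (#elements of order d)/φ(d).
Cyclic subgroups by order — order 1: 1; order 2: 1; order 7: 1; order 14: 1.
Total: 4.

4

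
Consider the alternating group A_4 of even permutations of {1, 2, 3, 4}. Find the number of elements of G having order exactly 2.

3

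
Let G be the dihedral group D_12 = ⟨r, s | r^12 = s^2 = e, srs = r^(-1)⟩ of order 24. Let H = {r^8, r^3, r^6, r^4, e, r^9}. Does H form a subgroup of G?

No

Closure fails: r^9 · r^4 = r ∉ H. So H is not a subgroup.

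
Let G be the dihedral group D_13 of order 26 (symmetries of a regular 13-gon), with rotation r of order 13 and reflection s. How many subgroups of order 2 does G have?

13

|G| = 26 and 2 | 26, so subgroups of order 2 are possible by Lagrange.
The subgroups of order 2 are: {e, r^10s}; {e, r^11s}; {e, r^12s}; {e, r^2s}; … (13 in all).
So G has 13 subgroups of order 2.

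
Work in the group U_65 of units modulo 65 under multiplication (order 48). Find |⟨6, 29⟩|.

24

|⟨6⟩| = 12 and |⟨29⟩| = 6, so |H| is a multiple of lcm(12, 6) = 12 and divides |G| = 48.
Closing under the operation: H = {1, 4, 6, 9, 11, 14, 16, 19, 21, 24, 29, 31, 34, 36, 41, 44, 46, 49, 51, 54, 56, 59, 61, 64}, so |H| = 24.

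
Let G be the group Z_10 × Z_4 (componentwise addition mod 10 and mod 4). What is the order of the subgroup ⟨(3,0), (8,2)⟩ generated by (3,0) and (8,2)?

|⟨(3,0)⟩| = 10 and |⟨(8,2)⟩| = 10, so |H| is a multiple of lcm(10, 10) = 10 and divides |G| = 40.
Closing under the operation: H = {(0,0), (0,2), (1,0), (1,2), (2,0), (2,2), (3,0), (3,2), (4,0), (4,2), (5,0), (5,2), (6,0), (6,2), (7,0), (7,2), (8,0), (8,2), (9,0), (9,2)}, so |H| = 20.

20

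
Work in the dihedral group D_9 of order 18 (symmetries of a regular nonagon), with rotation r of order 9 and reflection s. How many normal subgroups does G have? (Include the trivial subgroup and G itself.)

G has 16 subgroups. Checking conjugation-invariance by order — order 1: 1/1 normal; order 2: 0/9 normal; order 3: 1/1 normal; order 6: 0/3 normal; order 9: 1/1 normal; order 18: 1/1 normal.
Total normal subgroups: 4.

4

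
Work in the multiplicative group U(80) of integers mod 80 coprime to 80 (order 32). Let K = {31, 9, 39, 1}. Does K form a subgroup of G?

Yes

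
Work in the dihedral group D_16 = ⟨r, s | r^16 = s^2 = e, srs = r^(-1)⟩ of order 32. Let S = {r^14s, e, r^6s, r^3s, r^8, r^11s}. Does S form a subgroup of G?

No

|S| = 6 does not divide |G| = 32, so by Lagrange S is not a subgroup.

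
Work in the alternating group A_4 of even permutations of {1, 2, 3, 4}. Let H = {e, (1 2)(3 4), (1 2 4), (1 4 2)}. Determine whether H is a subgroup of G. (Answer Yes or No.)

Closure fails: (1 2)(3 4) ∘ (1 2 4) = (2 3 4) ∉ H. So H is not a subgroup.

No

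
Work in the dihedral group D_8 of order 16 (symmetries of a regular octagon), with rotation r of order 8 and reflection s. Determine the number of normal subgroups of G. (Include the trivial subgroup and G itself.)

G has 19 subgroups. Checking conjugation-invariance by order — order 1: 1/1 normal; order 2: 1/9 normal; order 4: 1/5 normal; order 8: 3/3 normal; order 16: 1/1 normal.
Total normal subgroups: 7.

7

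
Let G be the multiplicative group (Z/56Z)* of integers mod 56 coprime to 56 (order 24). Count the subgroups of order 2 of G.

|G| = 24 and 2 | 24, so subgroups of order 2 are possible by Lagrange.
The subgroups of order 2 are: {1, 13}; {1, 15}; {1, 27}; {1, 29}; … (7 in all).
So G has 7 subgroups of order 2.

7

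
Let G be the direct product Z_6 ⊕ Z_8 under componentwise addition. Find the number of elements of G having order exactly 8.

An element (a,b) has order lcm(ord(a), ord(b)); count pairs with lcm equal to 8.
Enumerating gives 8 such elements.

8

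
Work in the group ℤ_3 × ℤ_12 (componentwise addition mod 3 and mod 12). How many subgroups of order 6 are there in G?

|G| = 36 and 6 | 36, so subgroups of order 6 are possible by Lagrange.
The subgroups of order 6 are: {(0,0), (0,2), (0,4), (0,6), (0,8), (0,10)}; {(0,0), (0,6), (1,0), (1,6), (2,0), (2,6)}; {(0,0), (0,6), (1,4), (1,10), (2,2), (2,8)}; {(0,0), (0,6), (1,2), (1,8), (2,4), (2,10)}.
So G has 4 subgroups of order 6.

4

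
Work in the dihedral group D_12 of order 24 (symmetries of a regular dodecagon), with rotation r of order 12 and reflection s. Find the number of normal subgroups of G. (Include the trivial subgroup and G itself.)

9

G has 34 subgroups. Checking conjugation-invariance by order — order 1: 1/1 normal; order 2: 1/13 normal; order 3: 1/1 normal; order 4: 1/7 normal; order 6: 1/5 normal; order 8: 0/3 normal; order 12: 3/3 normal; order 24: 1/1 normal.
Total normal subgroups: 9.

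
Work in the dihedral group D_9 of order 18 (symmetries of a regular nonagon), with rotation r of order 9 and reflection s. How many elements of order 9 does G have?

The elements of order 9 are: r, r^2, r^4, r^5, r^7, r^8.
That's 6.

6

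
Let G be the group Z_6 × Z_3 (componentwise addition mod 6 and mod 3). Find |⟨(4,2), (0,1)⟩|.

9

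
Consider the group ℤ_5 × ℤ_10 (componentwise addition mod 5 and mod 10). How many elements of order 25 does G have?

0

An element (a,b) has order lcm(ord(a), ord(b)); count pairs with lcm equal to 25.
Enumerating gives 0 such elements.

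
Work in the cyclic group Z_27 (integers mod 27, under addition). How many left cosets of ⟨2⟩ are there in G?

|⟨2⟩| = 27 and |G| = 27.
By Lagrange, [G : H] = |G|/|H| = 27/27 = 1.

1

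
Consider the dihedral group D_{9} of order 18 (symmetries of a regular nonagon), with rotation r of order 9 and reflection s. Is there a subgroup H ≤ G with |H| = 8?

No

8 does not divide |G| = 18, so by Lagrange no subgroup of order 8 exists.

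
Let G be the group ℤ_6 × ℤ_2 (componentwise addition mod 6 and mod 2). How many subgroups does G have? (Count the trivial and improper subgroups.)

10

|G| = 12, so by Lagrange every subgroup order divides 12. Divisors: 1, 2, 3, 4, 6, 12.
Subgroups by order — order 1: 1; order 2: 3; order 3: 1; order 4: 1; order 6: 3; order 12: 1.
Total: 1 + 3 + 1 + 1 + 3 + 1 = 10.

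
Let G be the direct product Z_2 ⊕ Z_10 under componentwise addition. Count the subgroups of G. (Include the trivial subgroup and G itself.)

|G| = 20, so by Lagrange every subgroup order divides 20. Divisors: 1, 2, 4, 5, 10, 20.
Subgroups by order — order 1: 1; order 2: 3; order 4: 1; order 5: 1; order 10: 3; order 20: 1.
Total: 1 + 3 + 1 + 1 + 3 + 1 = 10.

10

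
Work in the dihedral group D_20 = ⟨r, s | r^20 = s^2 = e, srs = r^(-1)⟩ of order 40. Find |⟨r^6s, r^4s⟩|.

|⟨r^6s⟩| = 2 and |⟨r^4s⟩| = 2, so |H| is a multiple of lcm(2, 2) = 2 and divides |G| = 40.
Closing under the operation: H = {e, r^2, r^4, r^6, r^8, r^10, r^12, r^14, r^16, r^18, s, r^2s, r^4s, r^6s, r^8s, r^10s, r^12s, r^14s, r^16s, r^18s}, so |H| = 20.

20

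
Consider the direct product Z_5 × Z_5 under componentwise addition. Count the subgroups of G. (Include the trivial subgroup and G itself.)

8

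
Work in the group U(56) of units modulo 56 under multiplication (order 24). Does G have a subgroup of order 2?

Yes

2 | 24. A subgroup of order 2 is {1, 13}.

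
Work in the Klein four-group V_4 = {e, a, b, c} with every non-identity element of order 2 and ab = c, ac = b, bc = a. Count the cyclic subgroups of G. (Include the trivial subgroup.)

A cyclic subgroup of order d is generated by each of its φ(d) elements of order d, so the cyclic subgroups of order d number (#elements of order d)/φ(d).
Cyclic subgroups by order — order 1: 1; order 2: 3.
Total: 4.

4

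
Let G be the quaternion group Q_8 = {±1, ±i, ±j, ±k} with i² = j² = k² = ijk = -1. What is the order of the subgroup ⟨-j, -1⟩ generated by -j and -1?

|⟨-j⟩| = 4 and |⟨-1⟩| = 2, so |H| is a multiple of lcm(4, 2) = 4 and divides |G| = 8.
Closing under the operation: H = {1, -1, j, -j}, so |H| = 4.

4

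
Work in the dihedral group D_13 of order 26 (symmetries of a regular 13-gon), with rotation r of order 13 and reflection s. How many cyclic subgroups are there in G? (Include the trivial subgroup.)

15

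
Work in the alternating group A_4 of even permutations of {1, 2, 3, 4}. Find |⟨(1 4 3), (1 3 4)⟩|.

3

|⟨(1 4 3)⟩| = 3 and |⟨(1 3 4)⟩| = 3, so |H| is a multiple of lcm(3, 3) = 3 and divides |G| = 12.
Closing under the operation: H = {e, (1 3 4), (1 4 3)}, so |H| = 3.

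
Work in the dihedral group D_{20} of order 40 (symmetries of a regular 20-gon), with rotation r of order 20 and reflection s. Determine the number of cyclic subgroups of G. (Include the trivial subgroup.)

A cyclic subgroup of order d is generated by each of its φ(d) elements of order d, so the cyclic subgroups of order d number (#elements of order d)/φ(d).
Cyclic subgroups by order — order 1: 1; order 2: 21; order 4: 1; order 5: 1; order 10: 1; order 20: 1.
Total: 26.

26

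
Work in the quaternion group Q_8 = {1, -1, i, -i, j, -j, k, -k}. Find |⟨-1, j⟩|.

|⟨-1⟩| = 2 and |⟨j⟩| = 4, so |H| is a multiple of lcm(2, 4) = 4 and divides |G| = 8.
Closing under the operation: H = {1, -1, j, -j}, so |H| = 4.

4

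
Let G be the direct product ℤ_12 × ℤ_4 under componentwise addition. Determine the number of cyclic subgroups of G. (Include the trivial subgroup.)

A cyclic subgroup of order d is generated by each of its φ(d) elements of order d, so the cyclic subgroups of order d number (#elements of order d)/φ(d).
Cyclic subgroups by order — order 1: 1; order 2: 3; order 3: 1; order 4: 6; order 6: 3; order 12: 6.
Total: 20.

20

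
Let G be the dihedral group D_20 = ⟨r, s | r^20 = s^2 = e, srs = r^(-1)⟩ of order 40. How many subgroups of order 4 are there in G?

11

|G| = 40 and 4 | 40, so subgroups of order 4 are possible by Lagrange.
The subgroups of order 4 are: {e, r^10, s, r^10s}; {e, r^10, rs, r^11s}; {e, r^10, r^2s, r^12s}; {e, r^10, r^3s, r^13s}; … (11 in all).
So G has 11 subgroups of order 4.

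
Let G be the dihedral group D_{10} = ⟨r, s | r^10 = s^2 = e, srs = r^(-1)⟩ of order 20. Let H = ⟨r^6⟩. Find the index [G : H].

4

|⟨r^6⟩| = 5 and |G| = 20.
By Lagrange, [G : H] = |G|/|H| = 20/5 = 4.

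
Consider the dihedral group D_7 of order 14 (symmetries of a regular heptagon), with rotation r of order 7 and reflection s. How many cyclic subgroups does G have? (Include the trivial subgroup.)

Group the elements of G by the cyclic subgroup they generate; each cyclic subgroup of order d accounts for φ(d) elements.
Cyclic subgroups by order — order 1: 1; order 2: 7; order 7: 1.
Total: 9.

9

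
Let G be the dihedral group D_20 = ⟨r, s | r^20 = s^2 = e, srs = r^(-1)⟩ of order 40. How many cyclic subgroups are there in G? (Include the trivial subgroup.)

26

Each element a generates a cyclic subgroup ⟨a⟩; distinct elements may generate the same one (a cyclic group of order d has φ(d) generators).
Cyclic subgroups by order — order 1: 1; order 2: 21; order 4: 1; order 5: 1; order 10: 1; order 20: 1.
Total: 26.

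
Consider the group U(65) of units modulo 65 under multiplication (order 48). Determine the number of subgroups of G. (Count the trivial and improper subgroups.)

30

|G| = 48, so by Lagrange every subgroup order divides 48. Divisors: 1, 2, 3, 4, 6, 8, 12, 16, 24, 48.
Subgroups by order — order 1: 1; order 2: 3; order 3: 1; order 4: 7; order 6: 3; order 8: 3; order 12: 7; order 16: 1; order 24: 3; order 48: 1.
Total: 1 + 3 + 1 + 7 + 3 + 3 + 7 + 1 + 3 + 1 = 30.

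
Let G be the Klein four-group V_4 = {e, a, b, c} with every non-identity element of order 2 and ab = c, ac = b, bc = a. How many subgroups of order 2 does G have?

|G| = 4 and 2 | 4, so subgroups of order 2 are possible by Lagrange.
The subgroups of order 2 are: {e, a}; {e, b}; {e, c}.
So G has 3 subgroups of order 2.

3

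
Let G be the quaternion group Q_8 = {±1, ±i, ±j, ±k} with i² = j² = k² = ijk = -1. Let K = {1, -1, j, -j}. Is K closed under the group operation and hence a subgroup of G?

|K| = 4 divides |G| = 8, consistent with Lagrange.
K contains the identity, every element's inverse is in K, and K is closed under ·: it is a subgroup.
In fact K = ⟨j⟩.

Yes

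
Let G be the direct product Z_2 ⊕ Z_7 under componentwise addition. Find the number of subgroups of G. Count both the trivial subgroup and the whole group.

|G| = 14, so by Lagrange every subgroup order divides 14. Divisors: 1, 2, 7, 14.
Subgroups by order — order 1: 1; order 2: 1; order 7: 1; order 14: 1.
Total: 1 + 1 + 1 + 1 = 4.

4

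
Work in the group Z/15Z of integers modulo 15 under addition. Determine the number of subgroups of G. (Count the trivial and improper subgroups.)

4

Subgroups of the cyclic group Z/15Z correspond bijectively to divisors of 15.
Divisors of 15: 1, 3, 5, 15.
So Z/15Z has 4 subgroups.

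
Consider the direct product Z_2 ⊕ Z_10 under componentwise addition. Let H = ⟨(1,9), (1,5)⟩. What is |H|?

|⟨(1,9)⟩| = 10 and |⟨(1,5)⟩| = 2, so |H| is a multiple of lcm(10, 2) = 10 and divides |G| = 20.
Closing under the operation: H = {(0,0), (0,2), (0,4), (0,6), (0,8), (1,1), (1,3), (1,5), (1,7), (1,9)}, so |H| = 10.

10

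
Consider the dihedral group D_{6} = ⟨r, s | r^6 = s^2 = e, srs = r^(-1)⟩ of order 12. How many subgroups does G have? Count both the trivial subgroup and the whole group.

|G| = 12, so by Lagrange every subgroup order divides 12. Divisors: 1, 2, 3, 4, 6, 12.
Subgroups by order — order 1: 1; order 2: 7; order 3: 1; order 4: 3; order 6: 3; order 12: 1.
Total: 1 + 7 + 1 + 3 + 3 + 1 = 16.

16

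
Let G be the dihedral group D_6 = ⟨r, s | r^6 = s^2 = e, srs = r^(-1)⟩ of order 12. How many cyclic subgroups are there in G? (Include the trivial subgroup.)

10

A cyclic subgroup of order d is generated by each of its φ(d) elements of order d, so the cyclic subgroups of order d number (#elements of order d)/φ(d).
Cyclic subgroups by order — order 1: 1; order 2: 7; order 3: 1; order 6: 1.
Total: 10.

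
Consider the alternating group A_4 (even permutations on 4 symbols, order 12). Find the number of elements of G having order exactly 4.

No element of G has order 4 (even though 4 | 12).

0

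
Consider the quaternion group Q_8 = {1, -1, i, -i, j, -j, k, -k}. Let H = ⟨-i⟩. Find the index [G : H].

2

|⟨-i⟩| = 4 and |G| = 8.
By Lagrange, [G : H] = |G|/|H| = 8/4 = 2.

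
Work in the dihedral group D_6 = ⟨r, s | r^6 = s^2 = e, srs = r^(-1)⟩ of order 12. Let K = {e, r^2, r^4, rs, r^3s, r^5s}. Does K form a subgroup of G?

|K| = 6 divides |G| = 12, consistent with Lagrange.
K contains the identity, every element's inverse is in K, and K is closed under ·: it is a subgroup.

Yes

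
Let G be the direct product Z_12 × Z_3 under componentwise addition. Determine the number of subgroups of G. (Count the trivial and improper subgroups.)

18

|G| = 36, so by Lagrange every subgroup order divides 36. Divisors: 1, 2, 3, 4, 6, 9, 12, 18, 36.
Subgroups by order — order 1: 1; order 2: 1; order 3: 4; order 4: 1; order 6: 4; order 9: 1; order 12: 4; order 18: 1; order 36: 1.
Total: 1 + 1 + 4 + 1 + 4 + 1 + 4 + 1 + 1 = 18.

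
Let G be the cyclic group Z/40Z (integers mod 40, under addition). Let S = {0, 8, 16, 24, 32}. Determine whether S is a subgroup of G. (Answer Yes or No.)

Yes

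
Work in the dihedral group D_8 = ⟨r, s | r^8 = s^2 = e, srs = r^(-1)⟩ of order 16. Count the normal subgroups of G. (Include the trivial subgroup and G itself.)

G has 19 subgroups. Checking conjugation-invariance by order — order 1: 1/1 normal; order 2: 1/9 normal; order 4: 1/5 normal; order 8: 3/3 normal; order 16: 1/1 normal.
Total normal subgroups: 7.

7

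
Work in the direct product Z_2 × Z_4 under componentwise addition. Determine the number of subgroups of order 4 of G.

3

|G| = 8 and 4 | 8, so subgroups of order 4 are possible by Lagrange.
The subgroups of order 4 are: {(0,0), (0,1), (0,2), (0,3)}; {(0,0), (0,2), (1,0), (1,2)}; {(0,0), (0,2), (1,1), (1,3)}.
So G has 3 subgroups of order 4.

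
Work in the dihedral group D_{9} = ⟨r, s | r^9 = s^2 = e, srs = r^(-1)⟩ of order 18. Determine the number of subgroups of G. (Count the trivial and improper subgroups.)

16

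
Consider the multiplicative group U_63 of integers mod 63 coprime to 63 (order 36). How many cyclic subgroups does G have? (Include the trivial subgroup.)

20

Group the elements of G by the cyclic subgroup they generate; each cyclic subgroup of order d accounts for φ(d) elements.
Cyclic subgroups by order — order 1: 1; order 2: 3; order 3: 4; order 6: 12.
Total: 20.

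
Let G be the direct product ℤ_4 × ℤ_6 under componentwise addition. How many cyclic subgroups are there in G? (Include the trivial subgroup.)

Each element a generates a cyclic subgroup ⟨a⟩; distinct elements may generate the same one (a cyclic group of order d has φ(d) generators).
Cyclic subgroups by order — order 1: 1; order 2: 3; order 3: 1; order 4: 2; order 6: 3; order 12: 2.
Total: 12.

12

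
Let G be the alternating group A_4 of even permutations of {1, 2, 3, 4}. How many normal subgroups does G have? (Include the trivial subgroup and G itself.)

G has 10 subgroups. Checking conjugation-invariance by order — order 1: 1/1 normal; order 2: 0/3 normal; order 3: 0/4 normal; order 4: 1/1 normal; order 12: 1/1 normal.
Total normal subgroups: 3.

3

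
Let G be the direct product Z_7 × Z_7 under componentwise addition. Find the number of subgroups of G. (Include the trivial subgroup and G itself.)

10

|G| = 49, so by Lagrange every subgroup order divides 49. Divisors: 1, 7, 49.
Subgroups by order — order 1: 1; order 7: 8; order 49: 1.
Total: 1 + 8 + 1 = 10.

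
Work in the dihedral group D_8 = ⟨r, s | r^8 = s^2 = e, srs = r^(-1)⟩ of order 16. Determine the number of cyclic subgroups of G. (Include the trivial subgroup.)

12

Group the elements of G by the cyclic subgroup they generate; each cyclic subgroup of order d accounts for φ(d) elements.
Cyclic subgroups by order — order 1: 1; order 2: 9; order 4: 1; order 8: 1.
Total: 12.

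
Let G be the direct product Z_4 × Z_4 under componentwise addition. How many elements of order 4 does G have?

An element (a,b) has order lcm(ord(a), ord(b)); count pairs with lcm equal to 4.
Enumerating gives 12 such elements.

12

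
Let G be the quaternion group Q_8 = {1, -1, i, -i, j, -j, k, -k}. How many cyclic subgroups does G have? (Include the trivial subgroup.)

Each element a generates a cyclic subgroup ⟨a⟩; distinct elements may generate the same one (a cyclic group of order d has φ(d) generators).
Cyclic subgroups by order — order 1: 1; order 2: 1; order 4: 3.
Total: 5.

5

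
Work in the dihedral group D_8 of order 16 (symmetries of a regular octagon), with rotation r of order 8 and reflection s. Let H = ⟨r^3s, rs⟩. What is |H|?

8

|⟨r^3s⟩| = 2 and |⟨rs⟩| = 2, so |H| is a multiple of lcm(2, 2) = 2 and divides |G| = 16.
Closing under the operation: H = {e, r^2, r^4, r^6, rs, r^3s, r^5s, r^7s}, so |H| = 8.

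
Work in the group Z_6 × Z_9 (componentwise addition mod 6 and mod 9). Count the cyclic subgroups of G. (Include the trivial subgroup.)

16

Each element a generates a cyclic subgroup ⟨a⟩; distinct elements may generate the same one (a cyclic group of order d has φ(d) generators).
Cyclic subgroups by order — order 1: 1; order 2: 1; order 3: 4; order 6: 4; order 9: 3; order 18: 3.
Total: 16.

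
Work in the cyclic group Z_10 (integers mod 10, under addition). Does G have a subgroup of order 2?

Yes

2 | 10. A subgroup of order 2 is {0, 5}.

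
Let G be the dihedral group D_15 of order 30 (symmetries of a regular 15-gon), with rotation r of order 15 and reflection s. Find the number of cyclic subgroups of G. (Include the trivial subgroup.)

19

Each element a generates a cyclic subgroup ⟨a⟩; distinct elements may generate the same one (a cyclic group of order d has φ(d) generators).
Cyclic subgroups by order — order 1: 1; order 2: 15; order 3: 1; order 5: 1; order 15: 1.
Total: 19.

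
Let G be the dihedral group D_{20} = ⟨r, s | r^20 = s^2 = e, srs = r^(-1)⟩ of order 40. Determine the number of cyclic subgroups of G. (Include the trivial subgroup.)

Each element a generates a cyclic subgroup ⟨a⟩; distinct elements may generate the same one (a cyclic group of order d has φ(d) generators).
Cyclic subgroups by order — order 1: 1; order 2: 21; order 4: 1; order 5: 1; order 10: 1; order 20: 1.
Total: 26.

26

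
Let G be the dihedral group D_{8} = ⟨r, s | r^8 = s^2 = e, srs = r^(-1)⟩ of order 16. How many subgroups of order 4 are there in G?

|G| = 16 and 4 | 16, so subgroups of order 4 are possible by Lagrange.
The subgroups of order 4 are: {e, r^2, r^4, r^6}; {e, r^4, r^2s, r^6s}; {e, r^4, r^3s, r^7s}; {e, r^4, s, r^4s}; … (5 in all).
So G has 5 subgroups of order 4.

5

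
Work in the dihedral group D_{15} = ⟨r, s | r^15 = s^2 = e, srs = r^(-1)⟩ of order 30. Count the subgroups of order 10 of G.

|G| = 30 and 10 | 30, so subgroups of order 10 are possible by Lagrange.
The subgroups of order 10 are: {e, r^3, r^6, r^9, r^12, rs, r^4s, r^7s, r^10s, r^13s}; {e, r^3, r^6, r^9, r^12, r^2s, r^5s, r^8s, r^11s, r^14s}; {e, r^3, r^6, r^9, r^12, s, r^3s, r^6s, r^9s, r^12s}.
So G has 3 subgroups of order 10.

3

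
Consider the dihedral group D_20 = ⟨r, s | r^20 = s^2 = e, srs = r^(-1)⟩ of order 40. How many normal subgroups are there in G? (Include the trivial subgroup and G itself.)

9

G has 48 subgroups. Checking conjugation-invariance by order — order 1: 1/1 normal; order 2: 1/21 normal; order 4: 1/11 normal; order 5: 1/1 normal; order 8: 0/5 normal; order 10: 1/5 normal; order 20: 3/3 normal; order 40: 1/1 normal.
Total normal subgroups: 9.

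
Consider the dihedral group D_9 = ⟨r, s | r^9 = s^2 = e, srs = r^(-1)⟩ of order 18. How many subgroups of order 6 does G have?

|G| = 18 and 6 | 18, so subgroups of order 6 are possible by Lagrange.
The subgroups of order 6 are: {e, r^3, r^6, r^2s, r^5s, r^8s}; {e, r^3, r^6, s, r^3s, r^6s}; {e, r^3, r^6, rs, r^4s, r^7s}.
So G has 3 subgroups of order 6.

3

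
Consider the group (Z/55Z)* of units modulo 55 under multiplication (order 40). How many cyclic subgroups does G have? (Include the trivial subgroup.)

A cyclic subgroup of order d is generated by each of its φ(d) elements of order d, so the cyclic subgroups of order d number (#elements of order d)/φ(d).
Cyclic subgroups by order — order 1: 1; order 2: 3; order 4: 2; order 5: 1; order 10: 3; order 20: 2.
Total: 12.

12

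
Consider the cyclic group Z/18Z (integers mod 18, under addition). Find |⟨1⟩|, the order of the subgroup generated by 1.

18

In Z/18Z, the order of an element a is n/gcd(a, n).
gcd(1, 18) = 1, so |⟨1⟩| = 18/1 = 18.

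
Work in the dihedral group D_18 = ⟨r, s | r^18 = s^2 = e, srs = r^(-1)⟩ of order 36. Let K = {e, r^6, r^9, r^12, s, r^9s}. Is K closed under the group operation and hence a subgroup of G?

Closure fails: s · r^6 = r^12s ∉ K. So K is not a subgroup.

No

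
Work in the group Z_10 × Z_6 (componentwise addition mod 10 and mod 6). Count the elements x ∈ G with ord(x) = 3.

2

An element (a,b) has order lcm(ord(a), ord(b)); count pairs with lcm equal to 3.
Enumerating gives 2 such elements.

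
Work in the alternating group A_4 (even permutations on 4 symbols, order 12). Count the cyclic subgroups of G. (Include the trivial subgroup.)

Each element a generates a cyclic subgroup ⟨a⟩; distinct elements may generate the same one (a cyclic group of order d has φ(d) generators).
Cyclic subgroups by order — order 1: 1; order 2: 3; order 3: 4.
Total: 8.

8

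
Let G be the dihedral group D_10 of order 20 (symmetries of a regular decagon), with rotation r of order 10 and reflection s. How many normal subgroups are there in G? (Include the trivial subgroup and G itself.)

G has 22 subgroups. Checking conjugation-invariance by order — order 1: 1/1 normal; order 2: 1/11 normal; order 4: 0/5 normal; order 5: 1/1 normal; order 10: 3/3 normal; order 20: 1/1 normal.
Total normal subgroups: 7.

7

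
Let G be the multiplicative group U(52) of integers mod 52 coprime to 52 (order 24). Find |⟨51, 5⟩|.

8

|⟨51⟩| = 2 and |⟨5⟩| = 4, so |H| is a multiple of lcm(2, 4) = 4 and divides |G| = 24.
Closing under the operation: H = {1, 5, 21, 25, 27, 31, 47, 51}, so |H| = 8.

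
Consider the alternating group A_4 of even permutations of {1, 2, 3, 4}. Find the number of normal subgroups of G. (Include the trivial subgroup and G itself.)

3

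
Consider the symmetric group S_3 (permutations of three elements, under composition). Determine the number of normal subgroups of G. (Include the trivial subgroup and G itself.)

3

G has 6 subgroups. Checking conjugation-invariance by order — order 1: 1/1 normal; order 2: 0/3 normal; order 3: 1/1 normal; order 6: 1/1 normal.
Total normal subgroups: 3.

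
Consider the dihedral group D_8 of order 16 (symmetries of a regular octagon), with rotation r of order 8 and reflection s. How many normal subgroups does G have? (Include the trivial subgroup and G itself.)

7

G has 19 subgroups. Checking conjugation-invariance by order — order 1: 1/1 normal; order 2: 1/9 normal; order 4: 1/5 normal; order 8: 3/3 normal; order 16: 1/1 normal.
Total normal subgroups: 7.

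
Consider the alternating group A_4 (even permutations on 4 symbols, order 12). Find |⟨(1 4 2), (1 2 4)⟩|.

3

|⟨(1 4 2)⟩| = 3 and |⟨(1 2 4)⟩| = 3, so |H| is a multiple of lcm(3, 3) = 3 and divides |G| = 12.
Closing under the operation: H = {e, (1 2 4), (1 4 2)}, so |H| = 3.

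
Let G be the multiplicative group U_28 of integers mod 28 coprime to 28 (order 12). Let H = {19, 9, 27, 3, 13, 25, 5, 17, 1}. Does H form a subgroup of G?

|H| = 9 does not divide |G| = 12, so by Lagrange H is not a subgroup.

No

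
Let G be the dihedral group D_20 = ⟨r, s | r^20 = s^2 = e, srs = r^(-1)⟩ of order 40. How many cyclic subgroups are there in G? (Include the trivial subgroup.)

26

A cyclic subgroup of order d is generated by each of its φ(d) elements of order d, so the cyclic subgroups of order d number (#elements of order d)/φ(d).
Cyclic subgroups by order — order 1: 1; order 2: 21; order 4: 1; order 5: 1; order 10: 1; order 20: 1.
Total: 26.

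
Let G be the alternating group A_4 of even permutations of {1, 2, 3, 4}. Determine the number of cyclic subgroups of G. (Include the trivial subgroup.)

Group the elements of G by the cyclic subgroup they generate; each cyclic subgroup of order d accounts for φ(d) elements.
Cyclic subgroups by order — order 1: 1; order 2: 3; order 3: 4.
Total: 8.

8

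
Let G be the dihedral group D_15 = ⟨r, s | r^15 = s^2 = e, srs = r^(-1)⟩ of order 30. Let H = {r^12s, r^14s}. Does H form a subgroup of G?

The identity e ∉ H, so H is not a subgroup.

No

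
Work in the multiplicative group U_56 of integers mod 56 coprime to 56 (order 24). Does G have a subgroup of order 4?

Yes

4 | 24. A subgroup of order 4 is {1, 13, 15, 27}.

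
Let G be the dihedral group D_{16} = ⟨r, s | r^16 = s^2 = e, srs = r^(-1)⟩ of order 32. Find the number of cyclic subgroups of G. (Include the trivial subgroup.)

Each element a generates a cyclic subgroup ⟨a⟩; distinct elements may generate the same one (a cyclic group of order d has φ(d) generators).
Cyclic subgroups by order — order 1: 1; order 2: 17; order 4: 1; order 8: 1; order 16: 1.
Total: 21.

21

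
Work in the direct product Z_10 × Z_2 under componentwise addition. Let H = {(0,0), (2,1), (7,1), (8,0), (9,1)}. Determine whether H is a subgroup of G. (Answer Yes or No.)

No

(7,1) ∈ H but its inverse (3,1) ∉ H, so H is not a subgroup.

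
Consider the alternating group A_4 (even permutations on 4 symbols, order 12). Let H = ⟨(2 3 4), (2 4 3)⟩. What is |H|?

3

|⟨(2 3 4)⟩| = 3 and |⟨(2 4 3)⟩| = 3, so |H| is a multiple of lcm(3, 3) = 3 and divides |G| = 12.
Closing under the operation: H = {e, (2 3 4), (2 4 3)}, so |H| = 3.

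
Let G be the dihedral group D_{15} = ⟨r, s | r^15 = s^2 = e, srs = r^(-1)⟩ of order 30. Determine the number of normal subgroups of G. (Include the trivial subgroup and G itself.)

5

G has 28 subgroups. Checking conjugation-invariance by order — order 1: 1/1 normal; order 2: 0/15 normal; order 3: 1/1 normal; order 5: 1/1 normal; order 6: 0/5 normal; order 10: 0/3 normal; order 15: 1/1 normal; order 30: 1/1 normal.
Total normal subgroups: 5.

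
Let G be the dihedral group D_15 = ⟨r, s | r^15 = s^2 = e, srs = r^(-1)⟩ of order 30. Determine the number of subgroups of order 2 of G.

15

|G| = 30 and 2 | 30, so subgroups of order 2 are possible by Lagrange.
The subgroups of order 2 are: {e, r^10s}; {e, r^11s}; {e, r^12s}; {e, r^13s}; … (15 in all).
So G has 15 subgroups of order 2.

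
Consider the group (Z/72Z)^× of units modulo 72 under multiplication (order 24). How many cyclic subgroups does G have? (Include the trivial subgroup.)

16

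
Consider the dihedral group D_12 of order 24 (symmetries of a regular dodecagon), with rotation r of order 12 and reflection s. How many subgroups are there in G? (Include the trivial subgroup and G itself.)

34

|G| = 24, so by Lagrange every subgroup order divides 24. Divisors: 1, 2, 3, 4, 6, 8, 12, 24.
Subgroups by order — order 1: 1; order 2: 13; order 3: 1; order 4: 7; order 6: 5; order 8: 3; order 12: 3; order 24: 1.
Total: 1 + 13 + 1 + 7 + 5 + 3 + 3 + 1 = 34.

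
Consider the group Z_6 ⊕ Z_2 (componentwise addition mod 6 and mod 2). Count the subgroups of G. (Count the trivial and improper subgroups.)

10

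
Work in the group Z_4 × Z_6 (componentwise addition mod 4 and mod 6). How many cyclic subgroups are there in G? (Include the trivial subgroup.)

Each element a generates a cyclic subgroup ⟨a⟩; distinct elements may generate the same one (a cyclic group of order d has φ(d) generators).
Cyclic subgroups by order — order 1: 1; order 2: 3; order 3: 1; order 4: 2; order 6: 3; order 12: 2.
Total: 12.

12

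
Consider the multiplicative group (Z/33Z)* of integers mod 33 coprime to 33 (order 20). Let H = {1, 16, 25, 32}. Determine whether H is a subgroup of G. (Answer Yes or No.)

No

16 ∈ H but its inverse 31 ∉ H, so H is not a subgroup.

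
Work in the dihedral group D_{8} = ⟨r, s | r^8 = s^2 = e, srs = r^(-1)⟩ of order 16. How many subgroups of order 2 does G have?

9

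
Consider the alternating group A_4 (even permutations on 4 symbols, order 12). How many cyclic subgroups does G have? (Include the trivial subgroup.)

8

Each element a generates a cyclic subgroup ⟨a⟩; distinct elements may generate the same one (a cyclic group of order d has φ(d) generators).
Cyclic subgroups by order — order 1: 1; order 2: 3; order 3: 4.
Total: 8.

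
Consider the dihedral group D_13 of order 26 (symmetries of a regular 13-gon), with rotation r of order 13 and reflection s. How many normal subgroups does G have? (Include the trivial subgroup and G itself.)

3

G has 16 subgroups. Checking conjugation-invariance by order — order 1: 1/1 normal; order 2: 0/13 normal; order 13: 1/1 normal; order 26: 1/1 normal.
Total normal subgroups: 3.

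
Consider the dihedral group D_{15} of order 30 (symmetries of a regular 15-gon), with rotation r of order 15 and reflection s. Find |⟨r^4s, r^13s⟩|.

|⟨r^4s⟩| = 2 and |⟨r^13s⟩| = 2, so |H| is a multiple of lcm(2, 2) = 2 and divides |G| = 30.
Closing under the operation: H = {e, r^3, r^6, r^9, r^12, rs, r^4s, r^7s, r^10s, r^13s}, so |H| = 10.

10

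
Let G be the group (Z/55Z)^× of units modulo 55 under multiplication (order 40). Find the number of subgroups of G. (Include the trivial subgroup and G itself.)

16

|G| = 40, so by Lagrange every subgroup order divides 40. Divisors: 1, 2, 4, 5, 8, 10, 20, 40.
Subgroups by order — order 1: 1; order 2: 3; order 4: 3; order 5: 1; order 8: 1; order 10: 3; order 20: 3; order 40: 1.
Total: 1 + 3 + 3 + 1 + 1 + 3 + 3 + 1 = 16.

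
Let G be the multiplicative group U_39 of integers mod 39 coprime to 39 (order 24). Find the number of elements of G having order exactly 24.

No element of G has order 24 (even though 24 | 24).

0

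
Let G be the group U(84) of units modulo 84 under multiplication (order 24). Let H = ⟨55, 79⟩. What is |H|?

|⟨55⟩| = 2 and |⟨79⟩| = 6, so |H| is a multiple of lcm(2, 6) = 6 and divides |G| = 24.
Closing under the operation: H = {1, 13, 19, 25, 31, 37, 43, 55, 61, 67, 73, 79}, so |H| = 12.

12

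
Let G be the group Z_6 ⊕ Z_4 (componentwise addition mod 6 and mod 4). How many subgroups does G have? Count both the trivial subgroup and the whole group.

|G| = 24, so by Lagrange every subgroup order divides 24. Divisors: 1, 2, 3, 4, 6, 8, 12, 24.
Subgroups by order — order 1: 1; order 2: 3; order 3: 1; order 4: 3; order 6: 3; order 8: 1; order 12: 3; order 24: 1.
Total: 1 + 3 + 1 + 3 + 3 + 1 + 3 + 1 = 16.

16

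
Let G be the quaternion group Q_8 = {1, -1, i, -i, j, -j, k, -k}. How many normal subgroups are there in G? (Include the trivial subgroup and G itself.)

6

G has 6 subgroups. Checking conjugation-invariance by order — order 1: 1/1 normal; order 2: 1/1 normal; order 4: 3/3 normal; order 8: 1/1 normal.
Total normal subgroups: 6.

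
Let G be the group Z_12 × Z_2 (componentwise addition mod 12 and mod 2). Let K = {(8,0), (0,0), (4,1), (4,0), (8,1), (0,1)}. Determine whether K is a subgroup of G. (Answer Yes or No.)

|K| = 6 divides |G| = 24, consistent with Lagrange.
K contains the identity, every element's inverse is in K, and K is closed under +: it is a subgroup.
In fact K = ⟨(4,1)⟩.

Yes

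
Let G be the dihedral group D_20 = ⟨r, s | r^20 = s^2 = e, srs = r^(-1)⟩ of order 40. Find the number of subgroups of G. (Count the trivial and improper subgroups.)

48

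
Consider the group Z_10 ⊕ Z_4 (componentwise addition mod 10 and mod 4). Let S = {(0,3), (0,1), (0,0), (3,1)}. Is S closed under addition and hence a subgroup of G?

(3,1) ∈ S but its inverse (7,3) ∉ S, so S is not a subgroup.

No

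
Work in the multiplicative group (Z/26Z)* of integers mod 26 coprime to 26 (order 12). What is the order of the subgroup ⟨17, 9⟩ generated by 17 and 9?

|⟨17⟩| = 6 and |⟨9⟩| = 3, so |H| is a multiple of lcm(6, 3) = 6 and divides |G| = 12.
Closing under the operation: H = {1, 3, 9, 17, 23, 25}, so |H| = 6.

6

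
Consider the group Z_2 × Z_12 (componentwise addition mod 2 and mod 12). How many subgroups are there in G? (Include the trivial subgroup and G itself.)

|G| = 24, so by Lagrange every subgroup order divides 24. Divisors: 1, 2, 3, 4, 6, 8, 12, 24.
Subgroups by order — order 1: 1; order 2: 3; order 3: 1; order 4: 3; order 6: 3; order 8: 1; order 12: 3; order 24: 1.
Total: 1 + 3 + 1 + 3 + 3 + 1 + 3 + 1 = 16.

16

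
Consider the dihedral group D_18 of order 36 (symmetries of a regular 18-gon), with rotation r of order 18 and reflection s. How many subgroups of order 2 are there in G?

|G| = 36 and 2 | 36, so subgroups of order 2 are possible by Lagrange.
The subgroups of order 2 are: {e, r^10s}; {e, r^11s}; {e, r^12s}; {e, r^13s}; … (19 in all).
So G has 19 subgroups of order 2.

19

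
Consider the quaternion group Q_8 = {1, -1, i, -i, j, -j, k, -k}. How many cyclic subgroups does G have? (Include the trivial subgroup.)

5

Group the elements of G by the cyclic subgroup they generate; each cyclic subgroup of order d accounts for φ(d) elements.
Cyclic subgroups by order — order 1: 1; order 2: 1; order 4: 3.
Total: 5.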